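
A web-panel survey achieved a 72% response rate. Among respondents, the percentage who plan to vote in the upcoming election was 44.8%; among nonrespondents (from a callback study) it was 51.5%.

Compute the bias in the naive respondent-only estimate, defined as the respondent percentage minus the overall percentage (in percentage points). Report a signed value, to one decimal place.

Nonresponse fraction = 1 − 0.72 = 0.28.
Bias = (nonresponse fraction) × (respondent percentage − nonrespondent percentage)
     = 0.28 × (44.8 − 51.5) = 0.28 × -6.7 = -1.876.

-1.9 percentage points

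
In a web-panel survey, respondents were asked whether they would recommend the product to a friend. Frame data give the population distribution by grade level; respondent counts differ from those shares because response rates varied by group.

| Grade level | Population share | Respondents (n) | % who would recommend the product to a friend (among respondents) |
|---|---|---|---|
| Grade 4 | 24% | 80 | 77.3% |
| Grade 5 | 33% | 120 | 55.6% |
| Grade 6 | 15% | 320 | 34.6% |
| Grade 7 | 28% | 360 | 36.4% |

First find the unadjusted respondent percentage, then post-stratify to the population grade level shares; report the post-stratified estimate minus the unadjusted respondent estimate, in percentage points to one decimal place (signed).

+10.2 percentage points

Without adjustment, the pooled respondent share is:
  (80/880)×77.3 + (120/880)×55.6 + (320/880)×34.6 + (360/880)×36.4 = 42.0818%
Reweighting by population grade level shares:
  0.24×77.3 + 0.33×55.6 + 0.15×34.6 + 0.28×36.4 = 52.282%
Difference = 52.282 − 42.0818 = 10.2002 pp.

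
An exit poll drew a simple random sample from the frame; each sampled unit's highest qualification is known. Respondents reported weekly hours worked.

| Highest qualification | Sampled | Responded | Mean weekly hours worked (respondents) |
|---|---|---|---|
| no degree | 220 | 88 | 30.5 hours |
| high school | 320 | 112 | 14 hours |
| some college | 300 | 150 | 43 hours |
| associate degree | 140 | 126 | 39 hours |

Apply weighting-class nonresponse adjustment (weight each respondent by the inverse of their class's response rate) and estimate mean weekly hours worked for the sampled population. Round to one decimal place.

Response rates by class: no degree 88/220 = 40%, high school 112/320 = 35%, some college 150/300 = 50%, associate degree 126/140 = 90%.
Each respondent's weight = sampled/responded in their class; summing within a class gives n_sampled, so:
  no degree: 220 × 30.5 = 6710
  high school: 320 × 14 = 4480
  some college: 300 × 43 = 12,900
  associate degree: 140 × 39 = 5460
Adjusted estimate = 29,550 / 980 = 30.1531 → 30.2.

30.2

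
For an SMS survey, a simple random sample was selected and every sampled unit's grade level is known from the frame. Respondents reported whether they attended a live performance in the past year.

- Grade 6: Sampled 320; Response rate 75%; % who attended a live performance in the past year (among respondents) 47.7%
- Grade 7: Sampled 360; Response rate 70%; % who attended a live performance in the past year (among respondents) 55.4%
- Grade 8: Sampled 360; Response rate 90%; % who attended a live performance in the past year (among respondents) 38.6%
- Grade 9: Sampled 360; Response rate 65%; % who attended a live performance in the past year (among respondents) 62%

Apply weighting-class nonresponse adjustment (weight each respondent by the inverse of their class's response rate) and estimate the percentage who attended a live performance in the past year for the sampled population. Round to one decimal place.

Weighting each respondent by the inverse class response rate inflates each class back to its sampled size, so the class weight is n_sampled:
  Grade 6: 320 × 47.7 = 15,264
  Grade 7: 360 × 55.4 = 19,944
  Grade 8: 360 × 38.6 = 13,896
  Grade 9: 360 × 62 = 22,320
Adjusted estimate = 71,424 / 1,400 = 51.0171 → 51.0%.

51.0%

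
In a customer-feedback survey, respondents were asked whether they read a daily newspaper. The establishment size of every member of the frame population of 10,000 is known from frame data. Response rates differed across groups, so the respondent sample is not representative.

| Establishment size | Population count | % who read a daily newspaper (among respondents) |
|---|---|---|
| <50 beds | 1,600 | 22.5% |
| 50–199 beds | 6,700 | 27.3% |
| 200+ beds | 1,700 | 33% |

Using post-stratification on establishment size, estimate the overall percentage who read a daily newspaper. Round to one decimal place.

Post-stratification weights by population share, not respondent share:
  <50 beds: (1,600/10,000) × 22.5 = 3.6
  50–199 beds: (6,700/10,000) × 27.3 = 18.291
  200+ beds: (1,700/10,000) × 33 = 5.61
Post-stratified estimate = 27.501 → 27.5%.

27.5%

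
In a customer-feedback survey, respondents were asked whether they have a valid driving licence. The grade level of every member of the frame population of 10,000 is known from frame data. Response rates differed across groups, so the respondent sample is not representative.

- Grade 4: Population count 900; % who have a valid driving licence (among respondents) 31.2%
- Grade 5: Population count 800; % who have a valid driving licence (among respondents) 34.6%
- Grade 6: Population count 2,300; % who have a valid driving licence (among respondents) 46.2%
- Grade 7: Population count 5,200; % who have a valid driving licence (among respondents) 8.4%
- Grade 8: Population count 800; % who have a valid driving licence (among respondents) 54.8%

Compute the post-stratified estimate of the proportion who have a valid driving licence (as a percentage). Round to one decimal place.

25.0%

Reweight to the known grade level distribution:
  Grade 4: (900/10,000) × 31.2 = 2.808
  Grade 5: (800/10,000) × 34.6 = 2.768
  Grade 6: (2,300/10,000) × 46.2 = 10.626
  Grade 7: (5,200/10,000) × 8.4 = 4.368
  Grade 8: (800/10,000) × 54.8 = 4.384
Post-stratified estimate = 24.954 → 25.0%.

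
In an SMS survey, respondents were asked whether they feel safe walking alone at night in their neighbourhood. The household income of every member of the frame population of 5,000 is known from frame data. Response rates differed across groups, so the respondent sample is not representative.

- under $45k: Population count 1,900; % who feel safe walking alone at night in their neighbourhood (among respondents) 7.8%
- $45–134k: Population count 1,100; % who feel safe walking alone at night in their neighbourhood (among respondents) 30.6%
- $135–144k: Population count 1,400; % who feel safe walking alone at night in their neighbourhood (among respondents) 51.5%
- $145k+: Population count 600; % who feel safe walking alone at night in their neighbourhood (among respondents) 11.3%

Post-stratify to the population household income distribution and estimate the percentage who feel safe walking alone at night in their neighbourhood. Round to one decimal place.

25.5%

Each cell contributes population-share × respondent value:
  under $45k: (1,900/5,000) × 7.8 = 2.964
  $45–134k: (1,100/5,000) × 30.6 = 6.732
  $135–144k: (1,400/5,000) × 51.5 = 14.42
  $145k+: (600/5,000) × 11.3 = 1.356
Post-stratified estimate = 25.472 → 25.5%.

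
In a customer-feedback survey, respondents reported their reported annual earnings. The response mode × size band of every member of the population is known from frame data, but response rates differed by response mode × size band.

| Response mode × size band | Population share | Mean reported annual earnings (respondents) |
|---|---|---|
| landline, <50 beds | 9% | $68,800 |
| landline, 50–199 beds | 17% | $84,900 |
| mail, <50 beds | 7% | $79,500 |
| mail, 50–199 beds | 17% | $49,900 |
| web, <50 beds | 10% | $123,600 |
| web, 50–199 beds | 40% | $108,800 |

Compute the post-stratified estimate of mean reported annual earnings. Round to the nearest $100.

Reweight to the known response mode × size band distribution:
  landline, <50 beds: 0.09 × 68,800 = 6192
  landline, 50–199 beds: 0.17 × 84,900 = 14,433
  mail, <50 beds: 0.07 × 79,500 = 5565
  mail, 50–199 beds: 0.17 × 49,900 = 8483
  web, <50 beds: 0.1 × 123,600 = 12,360
  web, 50–199 beds: 0.4 × 108,800 = 43,520
Post-stratified estimate = 90,553 → $90,600.

$90,600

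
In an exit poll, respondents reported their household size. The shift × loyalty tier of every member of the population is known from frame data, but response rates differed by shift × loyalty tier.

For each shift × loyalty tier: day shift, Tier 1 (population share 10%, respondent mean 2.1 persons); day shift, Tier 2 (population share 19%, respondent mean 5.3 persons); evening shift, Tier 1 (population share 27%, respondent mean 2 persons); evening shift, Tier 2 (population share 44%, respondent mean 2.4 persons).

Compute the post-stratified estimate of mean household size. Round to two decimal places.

2.81

Weight each group's respondent value by its population share:
  day shift, Tier 1: 0.1 × 2.1 = 0.21
  day shift, Tier 2: 0.19 × 5.3 = 1.007
  evening shift, Tier 1: 0.27 × 2 = 0.54
  evening shift, Tier 2: 0.44 × 2.4 = 1.056
Post-stratified estimate = 2.813 → 2.81.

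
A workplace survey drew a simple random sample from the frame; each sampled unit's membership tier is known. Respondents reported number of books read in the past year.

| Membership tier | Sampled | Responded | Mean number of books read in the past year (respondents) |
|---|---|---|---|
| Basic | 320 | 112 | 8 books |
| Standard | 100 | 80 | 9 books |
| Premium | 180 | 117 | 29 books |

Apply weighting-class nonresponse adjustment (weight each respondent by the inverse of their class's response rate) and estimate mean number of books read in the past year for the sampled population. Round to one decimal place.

Response rates by class: Basic 112/320 = 35%, Standard 80/100 = 80%, Premium 117/180 = 65%.
Inverse-response-rate weighting restores each class to its sampled count, so class totals weight by n_sampled:
  Basic: 320 × 8 = 2560
  Standard: 100 × 9 = 900
  Premium: 180 × 29 = 5220
Adjusted estimate = 8680 / 600 = 14.4667 → 14.5.

14.5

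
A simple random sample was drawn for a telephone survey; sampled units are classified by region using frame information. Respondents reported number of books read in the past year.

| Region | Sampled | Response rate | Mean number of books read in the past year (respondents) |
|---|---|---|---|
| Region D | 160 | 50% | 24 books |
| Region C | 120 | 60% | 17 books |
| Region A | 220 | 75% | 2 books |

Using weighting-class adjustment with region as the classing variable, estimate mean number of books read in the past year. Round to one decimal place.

Each respondent's weight = sampled/responded in their class; summing within a class gives n_sampled, so:
  Region D: 160 × 24 = 3840
  Region C: 120 × 17 = 2040
  Region A: 220 × 2 = 440
Adjusted estimate = 6320 / 500 = 12.64 → 12.6.

12.6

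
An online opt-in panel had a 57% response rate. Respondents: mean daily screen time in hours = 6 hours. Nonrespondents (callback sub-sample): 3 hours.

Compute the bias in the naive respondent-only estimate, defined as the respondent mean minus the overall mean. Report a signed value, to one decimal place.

+1.3

Nonresponse fraction = 1 − 0.57 = 0.43.
Bias = (nonresponse fraction) × (respondent mean − nonrespondent mean)
     = 0.43 × (6 − 3) = 0.43 × 3 = 1.29.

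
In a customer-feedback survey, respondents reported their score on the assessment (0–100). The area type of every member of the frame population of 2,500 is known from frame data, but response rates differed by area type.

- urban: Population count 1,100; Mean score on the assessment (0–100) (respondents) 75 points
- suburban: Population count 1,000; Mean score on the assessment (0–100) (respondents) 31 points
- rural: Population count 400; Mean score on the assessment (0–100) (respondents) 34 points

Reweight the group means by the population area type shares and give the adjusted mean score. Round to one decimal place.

50.8

Reweight to the known area type distribution:
  urban: (1,100/2,500) × 75 = 33
  suburban: (1,000/2,500) × 31 = 12.4
  rural: (400/2,500) × 34 = 5.44
Post-stratified estimate = 50.84 → 50.8.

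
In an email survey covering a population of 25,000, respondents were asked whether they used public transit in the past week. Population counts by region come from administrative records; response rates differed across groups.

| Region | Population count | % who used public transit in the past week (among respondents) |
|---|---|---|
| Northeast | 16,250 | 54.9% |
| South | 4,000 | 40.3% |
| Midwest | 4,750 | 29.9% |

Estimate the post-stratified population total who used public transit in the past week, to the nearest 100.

12,000

Each cell contributes its population count × the respondent rate:
  Northeast: 16,250 × 54.9% = 8921.25
  South: 4,000 × 40.3% = 1612
  Midwest: 4,750 × 29.9% = 1420.25
Estimated total = 11953.5 → 12,000.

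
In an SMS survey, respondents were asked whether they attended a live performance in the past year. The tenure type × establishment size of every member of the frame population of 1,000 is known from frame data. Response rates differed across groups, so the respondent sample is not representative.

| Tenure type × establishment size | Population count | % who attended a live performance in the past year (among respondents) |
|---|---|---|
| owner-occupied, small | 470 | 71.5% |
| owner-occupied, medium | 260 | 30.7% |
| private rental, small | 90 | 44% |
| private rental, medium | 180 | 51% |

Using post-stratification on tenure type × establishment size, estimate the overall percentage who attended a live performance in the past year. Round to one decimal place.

54.7%

Each cell contributes population-share × respondent value:
  owner-occupied, small: (470/1,000) × 71.5 = 33.605
  owner-occupied, medium: (260/1,000) × 30.7 = 7.982
  private rental, small: (90/1,000) × 44 = 3.96
  private rental, medium: (180/1,000) × 51 = 9.18
Post-stratified estimate = 54.727 → 54.7%.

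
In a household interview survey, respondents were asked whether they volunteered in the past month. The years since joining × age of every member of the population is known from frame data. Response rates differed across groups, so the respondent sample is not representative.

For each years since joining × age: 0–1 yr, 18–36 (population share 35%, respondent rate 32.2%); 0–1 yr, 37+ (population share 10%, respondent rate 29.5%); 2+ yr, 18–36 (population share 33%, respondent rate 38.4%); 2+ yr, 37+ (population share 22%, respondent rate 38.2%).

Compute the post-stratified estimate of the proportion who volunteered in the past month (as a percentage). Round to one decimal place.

35.3%

Weight each group's respondent value by its population share:
  0–1 yr, 18–36: 0.35 × 32.2 = 11.27
  0–1 yr, 37+: 0.1 × 29.5 = 2.95
  2+ yr, 18–36: 0.33 × 38.4 = 12.672
  2+ yr, 37+: 0.22 × 38.2 = 8.404
Post-stratified estimate = 35.296 → 35.3%.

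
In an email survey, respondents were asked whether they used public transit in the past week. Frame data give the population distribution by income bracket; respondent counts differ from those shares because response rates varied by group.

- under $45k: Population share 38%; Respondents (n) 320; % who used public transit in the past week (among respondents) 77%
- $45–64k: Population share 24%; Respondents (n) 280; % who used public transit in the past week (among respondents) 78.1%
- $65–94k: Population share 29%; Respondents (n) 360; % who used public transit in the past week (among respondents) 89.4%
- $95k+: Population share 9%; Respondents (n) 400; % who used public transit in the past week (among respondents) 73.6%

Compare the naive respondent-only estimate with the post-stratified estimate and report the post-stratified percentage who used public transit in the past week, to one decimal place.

Without adjustment, the pooled respondent share is:
  (320/1360)×77 + (280/1360)×78.1 + (360/1360)×89.4 + (400/1360)×73.6 = 79.5088%
Post-stratified estimate weights by population shares:
  0.38×77 + 0.24×78.1 + 0.29×89.4 + 0.09×73.6 = 80.554%

80.6%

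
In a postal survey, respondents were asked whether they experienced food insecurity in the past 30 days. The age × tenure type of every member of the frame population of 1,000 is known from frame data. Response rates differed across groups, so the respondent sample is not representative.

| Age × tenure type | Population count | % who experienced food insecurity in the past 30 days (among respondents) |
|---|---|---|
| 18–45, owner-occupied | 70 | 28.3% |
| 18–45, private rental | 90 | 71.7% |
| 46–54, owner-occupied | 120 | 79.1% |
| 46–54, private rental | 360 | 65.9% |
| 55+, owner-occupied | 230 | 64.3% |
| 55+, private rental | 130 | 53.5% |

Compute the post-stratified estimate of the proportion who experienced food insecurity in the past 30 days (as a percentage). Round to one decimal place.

Reweight to the known age × tenure type distribution:
  18–45, owner-occupied: (70/1,000) × 28.3 = 1.981
  18–45, private rental: (90/1,000) × 71.7 = 6.453
  46–54, owner-occupied: (120/1,000) × 79.1 = 9.492
  46–54, private rental: (360/1,000) × 65.9 = 23.724
  55+, owner-occupied: (230/1,000) × 64.3 = 14.789
  55+, private rental: (130/1,000) × 53.5 = 6.955
Post-stratified estimate = 63.394 → 63.4%.

63.4%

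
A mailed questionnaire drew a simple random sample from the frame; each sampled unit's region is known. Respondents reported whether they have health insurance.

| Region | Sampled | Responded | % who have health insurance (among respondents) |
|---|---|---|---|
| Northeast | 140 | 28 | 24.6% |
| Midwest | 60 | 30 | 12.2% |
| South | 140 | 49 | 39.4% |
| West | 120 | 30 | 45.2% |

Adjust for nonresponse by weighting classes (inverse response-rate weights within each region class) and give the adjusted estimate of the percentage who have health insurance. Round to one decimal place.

32.9%

Response rates by class: Northeast 28/140 = 20%, Midwest 30/60 = 50%, South 49/140 = 35%, West 30/120 = 25%.
With weight = n_sampled/n_responded per class, the weighted class total is n_sampled:
  Northeast: 140 × 24.6 = 3444
  Midwest: 60 × 12.2 = 732
  South: 140 × 39.4 = 5516
  West: 120 × 45.2 = 5424
Adjusted estimate = 15,116 / 460 = 32.8609 → 32.9%.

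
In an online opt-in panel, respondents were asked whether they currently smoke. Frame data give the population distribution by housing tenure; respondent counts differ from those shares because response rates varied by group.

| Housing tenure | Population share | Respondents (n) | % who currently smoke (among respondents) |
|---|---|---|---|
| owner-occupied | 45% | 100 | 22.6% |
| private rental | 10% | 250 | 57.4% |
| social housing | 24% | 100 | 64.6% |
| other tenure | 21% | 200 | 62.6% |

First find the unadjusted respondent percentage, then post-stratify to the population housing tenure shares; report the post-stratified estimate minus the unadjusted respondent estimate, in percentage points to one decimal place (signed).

Unadjusted (pooled respondent) estimate weights by respondent counts:
  (100/650)×22.6 + (250/650)×57.4 + (100/650)×64.6 + (200/650)×62.6 = 54.7538%
Post-stratified estimate weights by population shares:
  0.45×22.6 + 0.1×57.4 + 0.24×64.6 + 0.21×62.6 = 44.56%
Difference = 44.56 − 54.7538 = -10.1938 pp.

-10.2 percentage points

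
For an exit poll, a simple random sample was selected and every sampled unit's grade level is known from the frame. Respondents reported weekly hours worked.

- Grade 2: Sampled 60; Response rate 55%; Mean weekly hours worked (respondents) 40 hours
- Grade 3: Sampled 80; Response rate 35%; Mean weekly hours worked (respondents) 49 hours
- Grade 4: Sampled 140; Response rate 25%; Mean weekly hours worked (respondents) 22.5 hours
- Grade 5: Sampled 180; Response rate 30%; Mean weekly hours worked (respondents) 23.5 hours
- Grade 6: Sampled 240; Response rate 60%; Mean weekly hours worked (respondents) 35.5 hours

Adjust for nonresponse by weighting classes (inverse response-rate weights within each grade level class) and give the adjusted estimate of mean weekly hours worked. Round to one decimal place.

31.7

Each respondent's weight = sampled/responded in their class; summing within a class gives n_sampled, so:
  Grade 2: 60 × 40 = 2400
  Grade 3: 80 × 49 = 3920
  Grade 4: 140 × 22.5 = 3150
  Grade 5: 180 × 23.5 = 4230
  Grade 6: 240 × 35.5 = 8520
Adjusted estimate = 22,220 / 700 = 31.7429 → 31.7.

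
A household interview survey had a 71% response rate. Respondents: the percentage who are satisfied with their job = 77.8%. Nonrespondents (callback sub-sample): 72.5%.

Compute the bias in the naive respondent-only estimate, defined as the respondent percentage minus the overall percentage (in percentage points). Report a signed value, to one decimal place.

+1.5 percentage points

Nonresponse fraction = 1 − 0.71 = 0.29.
Bias = (nonresponse fraction) × (respondent percentage − nonrespondent percentage)
     = 0.29 × (77.8 − 72.5) = 0.29 × 5.3 = 1.537.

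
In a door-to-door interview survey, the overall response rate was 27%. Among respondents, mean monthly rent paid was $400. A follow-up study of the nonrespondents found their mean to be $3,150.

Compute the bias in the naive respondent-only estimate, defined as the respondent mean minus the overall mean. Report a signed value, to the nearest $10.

-$2,010

Nonresponse fraction = 1 − 0.27 = 0.73.
Bias = (nonresponse fraction) × (respondent mean − nonrespondent mean)
     = 0.73 × (400 − 3150) = 0.73 × -2750 = -2007.5.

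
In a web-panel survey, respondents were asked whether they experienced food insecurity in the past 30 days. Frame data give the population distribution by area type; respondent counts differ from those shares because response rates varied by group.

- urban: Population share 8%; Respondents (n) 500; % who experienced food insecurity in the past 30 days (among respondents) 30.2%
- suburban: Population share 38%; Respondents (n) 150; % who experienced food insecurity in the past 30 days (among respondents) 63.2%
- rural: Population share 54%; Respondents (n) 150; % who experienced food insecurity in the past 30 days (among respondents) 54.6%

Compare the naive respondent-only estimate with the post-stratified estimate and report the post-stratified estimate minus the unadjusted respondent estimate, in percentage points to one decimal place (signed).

Unadjusted (pooled respondent) estimate weights by respondent counts:
  (500/800)×30.2 + (150/800)×63.2 + (150/800)×54.6 = 40.9625%
Post-stratified estimate weights by population shares:
  0.08×30.2 + 0.38×63.2 + 0.54×54.6 = 55.916%
Difference = 55.916 − 40.9625 = 14.9535 pp.

+15.0 percentage points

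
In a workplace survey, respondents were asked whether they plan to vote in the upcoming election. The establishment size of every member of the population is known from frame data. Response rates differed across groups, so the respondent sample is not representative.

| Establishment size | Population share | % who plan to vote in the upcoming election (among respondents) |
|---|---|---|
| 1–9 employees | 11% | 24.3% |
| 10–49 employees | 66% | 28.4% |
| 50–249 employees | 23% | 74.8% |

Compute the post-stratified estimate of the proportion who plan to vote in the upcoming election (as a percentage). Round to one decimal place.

38.6%

Post-stratification weights by population share, not respondent share:
  1–9 employees: 0.11 × 24.3 = 2.673
  10–49 employees: 0.66 × 28.4 = 18.744
  50–249 employees: 0.23 × 74.8 = 17.204
Post-stratified estimate = 38.621 → 38.6%.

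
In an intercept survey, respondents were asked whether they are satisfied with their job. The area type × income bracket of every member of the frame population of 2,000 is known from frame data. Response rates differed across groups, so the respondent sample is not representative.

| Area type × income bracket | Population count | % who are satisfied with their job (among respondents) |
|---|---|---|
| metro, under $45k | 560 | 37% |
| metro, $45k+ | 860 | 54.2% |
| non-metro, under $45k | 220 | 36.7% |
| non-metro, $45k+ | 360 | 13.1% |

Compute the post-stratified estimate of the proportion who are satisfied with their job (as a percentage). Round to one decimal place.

40.1%

Each cell contributes population-share × respondent value:
  metro, under $45k: (560/2,000) × 37 = 10.36
  metro, $45k+: (860/2,000) × 54.2 = 23.306
  non-metro, under $45k: (220/2,000) × 36.7 = 4.037
  non-metro, $45k+: (360/2,000) × 13.1 = 2.358
Post-stratified estimate = 40.061 → 40.1%.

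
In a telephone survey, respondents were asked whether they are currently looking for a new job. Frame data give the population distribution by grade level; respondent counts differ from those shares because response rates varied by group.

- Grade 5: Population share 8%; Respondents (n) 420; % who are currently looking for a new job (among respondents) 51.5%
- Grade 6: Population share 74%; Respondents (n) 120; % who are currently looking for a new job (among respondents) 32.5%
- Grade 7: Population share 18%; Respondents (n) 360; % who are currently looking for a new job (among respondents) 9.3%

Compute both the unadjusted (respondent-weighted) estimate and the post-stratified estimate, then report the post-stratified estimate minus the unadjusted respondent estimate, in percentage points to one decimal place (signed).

-2.2 percentage points

Without adjustment, the pooled respondent share is:
  (420/900)×51.5 + (120/900)×32.5 + (360/900)×9.3 = 32.0867%
Post-stratified estimate weights by population shares:
  0.08×51.5 + 0.74×32.5 + 0.18×9.3 = 29.844%
Difference = 29.844 − 32.0867 = -2.2427 pp.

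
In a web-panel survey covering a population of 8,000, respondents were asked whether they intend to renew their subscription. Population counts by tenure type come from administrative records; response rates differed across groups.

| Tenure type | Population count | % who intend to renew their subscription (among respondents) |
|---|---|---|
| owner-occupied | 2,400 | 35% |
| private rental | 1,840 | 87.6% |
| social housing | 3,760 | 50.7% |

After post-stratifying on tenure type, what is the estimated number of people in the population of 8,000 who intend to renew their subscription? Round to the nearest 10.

Estimated count per cell = population count × respondent percentage:
  owner-occupied: 2,400 × 35% = 840
  private rental: 1,840 × 87.6% = 1611.84
  social housing: 3,760 × 50.7% = 1906.32
Estimated total = 4358.16 → 4,360.

4,360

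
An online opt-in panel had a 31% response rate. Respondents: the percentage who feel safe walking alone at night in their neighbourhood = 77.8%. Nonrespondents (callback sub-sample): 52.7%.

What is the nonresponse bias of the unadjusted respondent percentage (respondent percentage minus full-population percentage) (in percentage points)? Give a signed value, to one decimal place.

Nonresponse fraction = 1 − 0.31 = 0.69.
Bias = (nonresponse fraction) × (respondent percentage − nonrespondent percentage)
     = 0.69 × (77.8 − 52.7) = 0.69 × 25.1 = 17.319.

+17.3 percentage points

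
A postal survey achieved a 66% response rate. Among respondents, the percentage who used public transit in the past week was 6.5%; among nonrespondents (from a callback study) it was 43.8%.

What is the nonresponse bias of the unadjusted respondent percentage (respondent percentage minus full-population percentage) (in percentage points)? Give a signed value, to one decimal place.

Nonresponse fraction = 1 − 0.66 = 0.34.
Bias = (nonresponse fraction) × (respondent percentage − nonrespondent percentage)
     = 0.34 × (6.5 − 43.8) = 0.34 × -37.3 = -12.682.

-12.7 percentage points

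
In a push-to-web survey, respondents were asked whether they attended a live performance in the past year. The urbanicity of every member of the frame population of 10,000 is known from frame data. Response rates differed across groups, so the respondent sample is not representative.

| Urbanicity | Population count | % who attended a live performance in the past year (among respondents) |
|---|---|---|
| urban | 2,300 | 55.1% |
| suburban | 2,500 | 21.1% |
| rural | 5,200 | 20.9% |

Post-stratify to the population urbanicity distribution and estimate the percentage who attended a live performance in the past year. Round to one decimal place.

28.8%

Reweight to the known urbanicity distribution:
  urban: (2,300/10,000) × 55.1 = 12.673
  suburban: (2,500/10,000) × 21.1 = 5.275
  rural: (5,200/10,000) × 20.9 = 10.868
Post-stratified estimate = 28.816 → 28.8%.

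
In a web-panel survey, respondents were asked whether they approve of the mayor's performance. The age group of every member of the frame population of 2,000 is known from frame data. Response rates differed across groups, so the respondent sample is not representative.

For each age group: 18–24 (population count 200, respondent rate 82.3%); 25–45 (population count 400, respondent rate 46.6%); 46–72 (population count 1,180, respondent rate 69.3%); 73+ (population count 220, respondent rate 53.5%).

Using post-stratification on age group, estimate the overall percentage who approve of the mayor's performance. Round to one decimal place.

Weight each group's respondent value by its population share:
  18–24: (200/2,000) × 82.3 = 8.23
  25–45: (400/2,000) × 46.6 = 9.32
  46–72: (1,180/2,000) × 69.3 = 40.887
  73+: (220/2,000) × 53.5 = 5.885
Post-stratified estimate = 64.322 → 64.3%.

64.3%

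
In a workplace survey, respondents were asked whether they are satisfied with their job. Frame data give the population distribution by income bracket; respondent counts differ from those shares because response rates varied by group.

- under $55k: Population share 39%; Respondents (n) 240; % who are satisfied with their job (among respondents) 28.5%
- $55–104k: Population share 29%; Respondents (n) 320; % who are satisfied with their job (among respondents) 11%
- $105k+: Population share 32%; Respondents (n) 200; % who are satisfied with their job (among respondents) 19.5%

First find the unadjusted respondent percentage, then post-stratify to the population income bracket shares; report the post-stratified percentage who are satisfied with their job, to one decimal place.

20.5%

Without adjustment, the pooled respondent share is:
  (240/760)×28.5 + (320/760)×11 + (200/760)×19.5 = 18.7632%
Post-stratified estimate weights by population shares:
  0.39×28.5 + 0.29×11 + 0.32×19.5 = 20.545%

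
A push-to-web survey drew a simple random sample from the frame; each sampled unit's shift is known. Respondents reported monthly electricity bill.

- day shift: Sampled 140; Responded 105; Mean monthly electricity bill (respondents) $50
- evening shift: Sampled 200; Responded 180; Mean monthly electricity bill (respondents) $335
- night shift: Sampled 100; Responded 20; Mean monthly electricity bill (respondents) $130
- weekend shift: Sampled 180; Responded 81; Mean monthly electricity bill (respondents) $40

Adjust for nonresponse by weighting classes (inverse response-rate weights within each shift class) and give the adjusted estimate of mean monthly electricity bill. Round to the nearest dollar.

$152

Class response rates: day shift 105/140 = 75%, evening shift 180/200 = 90%, night shift 20/100 = 20%, weekend shift 81/180 = 45%.
With weight = n_sampled/n_responded per class, the weighted class total is n_sampled:
  day shift: 140 × 50 = 7000
  evening shift: 200 × 335 = 67,000
  night shift: 100 × 130 = 13,000
  weekend shift: 180 × 40 = 7200
Adjusted estimate = 94,200 / 620 = 151.935 → $152.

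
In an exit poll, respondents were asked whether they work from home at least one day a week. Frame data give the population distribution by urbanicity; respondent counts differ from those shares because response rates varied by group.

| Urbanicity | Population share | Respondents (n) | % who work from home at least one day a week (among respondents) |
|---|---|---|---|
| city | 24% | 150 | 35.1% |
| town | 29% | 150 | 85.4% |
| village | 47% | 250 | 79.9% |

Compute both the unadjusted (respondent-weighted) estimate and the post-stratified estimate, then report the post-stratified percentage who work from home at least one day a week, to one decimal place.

70.7%

Unadjusted (pooled respondent) estimate weights by respondent counts:
  (150/550)×35.1 + (150/550)×85.4 + (250/550)×79.9 = 69.1818%
Post-stratified estimate weights by population shares:
  0.24×35.1 + 0.29×85.4 + 0.47×79.9 = 70.743%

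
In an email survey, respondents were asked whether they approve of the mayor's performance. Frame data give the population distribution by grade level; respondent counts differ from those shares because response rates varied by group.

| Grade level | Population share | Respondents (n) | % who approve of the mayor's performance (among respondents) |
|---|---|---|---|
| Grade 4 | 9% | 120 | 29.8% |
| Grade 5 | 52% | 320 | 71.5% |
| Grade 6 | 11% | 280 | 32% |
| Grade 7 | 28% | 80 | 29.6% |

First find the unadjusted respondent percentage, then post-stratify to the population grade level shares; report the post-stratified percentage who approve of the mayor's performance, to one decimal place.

51.7%

Unadjusted (pooled respondent) estimate weights by respondent counts:
  (120/800)×29.8 + (320/800)×71.5 + (280/800)×32 + (80/800)×29.6 = 47.23%
Post-stratifying to population shares instead:
  0.09×29.8 + 0.52×71.5 + 0.11×32 + 0.28×29.6 = 51.67%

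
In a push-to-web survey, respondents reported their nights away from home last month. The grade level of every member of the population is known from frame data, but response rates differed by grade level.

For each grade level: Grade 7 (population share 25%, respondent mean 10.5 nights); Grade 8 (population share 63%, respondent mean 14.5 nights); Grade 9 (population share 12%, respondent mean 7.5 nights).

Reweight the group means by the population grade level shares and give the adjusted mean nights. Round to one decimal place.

12.7

Each cell contributes population-share × respondent value:
  Grade 7: 0.25 × 10.5 = 2.625
  Grade 8: 0.63 × 14.5 = 9.135
  Grade 9: 0.12 × 7.5 = 0.9
Post-stratified estimate = 12.66 → 12.7.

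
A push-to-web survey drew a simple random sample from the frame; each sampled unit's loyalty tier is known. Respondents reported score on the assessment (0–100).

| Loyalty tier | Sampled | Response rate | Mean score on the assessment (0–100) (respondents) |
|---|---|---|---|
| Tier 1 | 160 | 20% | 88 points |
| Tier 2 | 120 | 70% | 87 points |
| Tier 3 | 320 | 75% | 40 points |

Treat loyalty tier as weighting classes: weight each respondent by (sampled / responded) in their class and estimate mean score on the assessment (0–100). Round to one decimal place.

Each respondent's weight = sampled/responded in their class; summing within a class gives n_sampled, so:
  Tier 1: 160 × 88 = 14,080
  Tier 2: 120 × 87 = 10,440
  Tier 3: 320 × 40 = 12,800
Adjusted estimate = 37,320 / 600 = 62.2 → 62.2.

62.2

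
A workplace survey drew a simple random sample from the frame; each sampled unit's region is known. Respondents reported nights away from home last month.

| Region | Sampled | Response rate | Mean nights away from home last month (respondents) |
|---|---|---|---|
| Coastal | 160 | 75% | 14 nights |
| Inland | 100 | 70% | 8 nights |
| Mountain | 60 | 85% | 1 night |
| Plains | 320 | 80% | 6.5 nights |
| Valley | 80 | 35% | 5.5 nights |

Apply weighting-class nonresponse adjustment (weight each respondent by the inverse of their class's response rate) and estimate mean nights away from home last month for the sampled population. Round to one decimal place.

With weight = n_sampled/n_responded per class, the weighted class total is n_sampled:
  Coastal: 160 × 14 = 2240
  Inland: 100 × 8 = 800
  Mountain: 60 × 1 = 60
  Plains: 320 × 6.5 = 2080
  Valley: 80 × 5.5 = 440
Adjusted estimate = 5620 / 720 = 7.80556 → 7.8.

7.8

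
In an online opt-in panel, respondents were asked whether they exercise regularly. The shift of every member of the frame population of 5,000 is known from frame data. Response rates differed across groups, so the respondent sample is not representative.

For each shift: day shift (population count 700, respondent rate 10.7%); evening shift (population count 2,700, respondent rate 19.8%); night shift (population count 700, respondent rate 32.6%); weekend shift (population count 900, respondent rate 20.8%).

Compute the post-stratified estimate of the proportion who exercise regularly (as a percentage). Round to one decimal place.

20.5%

Each cell contributes population-share × respondent value:
  day shift: (700/5,000) × 10.7 = 1.498
  evening shift: (2,700/5,000) × 19.8 = 10.692
  night shift: (700/5,000) × 32.6 = 4.564
  weekend shift: (900/5,000) × 20.8 = 3.744
Post-stratified estimate = 20.498 → 20.5%.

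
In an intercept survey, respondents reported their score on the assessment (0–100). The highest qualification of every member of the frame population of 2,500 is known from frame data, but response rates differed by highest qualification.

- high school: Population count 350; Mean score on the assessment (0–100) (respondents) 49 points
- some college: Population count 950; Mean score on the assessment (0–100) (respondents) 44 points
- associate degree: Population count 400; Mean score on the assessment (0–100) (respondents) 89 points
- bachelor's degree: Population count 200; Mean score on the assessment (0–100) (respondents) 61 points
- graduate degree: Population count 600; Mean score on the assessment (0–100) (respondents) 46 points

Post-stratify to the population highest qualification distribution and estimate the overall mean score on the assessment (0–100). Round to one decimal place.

53.7

Weight each group's respondent value by its population share:
  high school: (350/2,500) × 49 = 6.86
  some college: (950/2,500) × 44 = 16.72
  associate degree: (400/2,500) × 89 = 14.24
  bachelor's degree: (200/2,500) × 61 = 4.88
  graduate degree: (600/2,500) × 46 = 11.04
Post-stratified estimate = 53.74 → 53.7.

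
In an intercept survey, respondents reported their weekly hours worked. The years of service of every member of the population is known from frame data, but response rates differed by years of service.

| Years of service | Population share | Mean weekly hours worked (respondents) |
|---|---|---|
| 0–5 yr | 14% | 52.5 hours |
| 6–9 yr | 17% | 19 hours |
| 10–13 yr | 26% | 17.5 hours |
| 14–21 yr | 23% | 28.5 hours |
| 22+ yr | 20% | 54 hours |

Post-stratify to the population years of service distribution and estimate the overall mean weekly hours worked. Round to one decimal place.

32.5

Each cell contributes population-share × respondent value:
  0–5 yr: 0.14 × 52.5 = 7.35
  6–9 yr: 0.17 × 19 = 3.23
  10–13 yr: 0.26 × 17.5 = 4.55
  14–21 yr: 0.23 × 28.5 = 6.555
  22+ yr: 0.2 × 54 = 10.8
Post-stratified estimate = 32.485 → 32.5.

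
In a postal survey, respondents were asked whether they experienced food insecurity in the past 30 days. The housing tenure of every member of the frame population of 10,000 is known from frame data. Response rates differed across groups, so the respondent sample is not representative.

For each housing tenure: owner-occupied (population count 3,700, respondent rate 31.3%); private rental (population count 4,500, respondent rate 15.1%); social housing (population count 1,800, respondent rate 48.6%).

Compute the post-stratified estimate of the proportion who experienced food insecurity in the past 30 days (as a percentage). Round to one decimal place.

27.1%

Weight each group's respondent value by its population share:
  owner-occupied: (3,700/10,000) × 31.3 = 11.581
  private rental: (4,500/10,000) × 15.1 = 6.795
  social housing: (1,800/10,000) × 48.6 = 8.748
Post-stratified estimate = 27.124 → 27.1%.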